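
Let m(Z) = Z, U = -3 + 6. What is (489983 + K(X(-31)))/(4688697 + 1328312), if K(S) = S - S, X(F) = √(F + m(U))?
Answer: 489983/6017009 ≈ 0.081433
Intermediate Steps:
U = 3
X(F) = √(3 + F) (X(F) = √(F + 3) = √(3 + F))
K(S) = 0
(489983 + K(X(-31)))/(4688697 + 1328312) = (489983 + 0)/(4688697 + 1328312) = 489983/6017009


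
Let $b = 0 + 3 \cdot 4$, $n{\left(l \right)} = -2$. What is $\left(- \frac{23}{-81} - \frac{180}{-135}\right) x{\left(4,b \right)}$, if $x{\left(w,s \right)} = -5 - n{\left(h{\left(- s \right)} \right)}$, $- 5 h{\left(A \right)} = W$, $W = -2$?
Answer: $- \frac{131}{27} \approx -4.8519$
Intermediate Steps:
$h{\left(A \right)} = \frac{2}{5}$ ($h{\left(A \right)} = \left(- \frac{1}{5}\right) \left(-2\right) = \frac{2}{5}$)
$b = 12$ ($b = 0 + 12 = 12$)
$x{\left(w,s \right)} = -3$ ($x{\left(w,s \right)} = -5 - -2 = -5 + 2 = -3$)
$\left(- \frac{23}{-81} - \frac{180}{-135}\right) x{\left(4,b \right)} = \left(- \frac{23}{-81} - \frac{180}{-135}\right) \left(-3\right) = \left(\left(-23\right) \left(- \frac{1}{81}\right) - - \frac{4}{3}\right) \left(-3\right) = \left(\frac{23}{81} + \frac{4}{3}\right) \left(-3\right) = \frac{131}{81} \left(-3\right) = - \frac{131}{27}$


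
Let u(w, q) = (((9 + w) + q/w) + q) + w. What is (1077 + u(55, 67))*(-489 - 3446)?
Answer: -54721684/11 ≈ -4.9747e+6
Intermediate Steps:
u(w, q) = 9 + q + 2*w + q/w (u(w, q) = ((9 + w + q/w) + q) + w = (9 + q + w + q/w) + w = 9 + q + 2*w + q/w)
(1077 + u(55, 67))*(-489 - 3446) = (1077 + (9 + 67 + 2*55 + 67/55))*(-489 - 3446) = (1077 + (9 + 67 + 110 + 67*(1/55)))*(-3935) = (1077 + (9 + 67 + 110 + 67/55))*(-3935) = (1077 + 10297/55)*(-3935) = (69532/55)*(-3935) = -54721684/11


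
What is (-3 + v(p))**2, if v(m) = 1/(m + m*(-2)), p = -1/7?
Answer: 16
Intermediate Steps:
p = -1/7 (p = -1*1/7 = -1/7 ≈ -0.14286)
v(m) = -1/m (v(m) = 1/(m - 2*m) = 1/(-m) = -1/m)
(-3 + v(p))**2 = (-3 - 1/(-1/7))**2 = (-3 - 1*(-7))**2 = (-3 + 7)**2 = 4**2 = 16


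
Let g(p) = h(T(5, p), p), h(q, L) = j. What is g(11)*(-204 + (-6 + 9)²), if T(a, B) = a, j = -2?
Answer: 390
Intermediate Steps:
h(q, L) = -2
g(p) = -2
g(11)*(-204 + (-6 + 9)²) = -2*(-204 + (-6 + 9)²) = -2*(-204 + 3²) = -2*(-204 + 9) = -2*(-195) = 390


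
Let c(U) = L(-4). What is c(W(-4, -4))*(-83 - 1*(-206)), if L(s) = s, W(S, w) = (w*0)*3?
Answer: -492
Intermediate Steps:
W(S, w) = 0 (W(S, w) = 0*3 = 0)
c(U) = -4
c(W(-4, -4))*(-83 - 1*(-206)) = -4*(-83 - 1*(-206)) = -4*(-83 + 206) = -4*123 = -492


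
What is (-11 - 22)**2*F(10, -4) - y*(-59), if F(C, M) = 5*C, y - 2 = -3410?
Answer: -146622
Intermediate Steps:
y = -3408 (y = 2 - 3410 = -3408)
(-11 - 22)**2*F(10, -4) - y*(-59) = (-11 - 22)**2*(5*10) - (-3408)*(-59) = (-33)**2*50 - 1*201072 = 1089*50 - 201072 = 54450 - 201072 = -146622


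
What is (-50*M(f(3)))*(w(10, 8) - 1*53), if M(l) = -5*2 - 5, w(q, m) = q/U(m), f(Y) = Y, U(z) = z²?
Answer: -634125/16 ≈ -39633.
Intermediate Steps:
w(q, m) = q/m² (w(q, m) = q/(m²) = q/m²)
M(l) = -15 (M(l) = -10 - 5 = -15)
(-50*M(f(3)))*(w(10, 8) - 1*53) = (-50*(-15))*(10/8² - 1*53) = 750*(10*(1/64) - 53) = 750*(5/32 - 53) = 750*(-1691/32) = -634125/16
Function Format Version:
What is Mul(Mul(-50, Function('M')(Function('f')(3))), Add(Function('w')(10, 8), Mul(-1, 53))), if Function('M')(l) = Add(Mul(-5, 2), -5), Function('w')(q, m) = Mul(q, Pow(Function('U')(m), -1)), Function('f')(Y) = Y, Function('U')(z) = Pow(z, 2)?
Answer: Rational(-634125, 16) ≈ -39633.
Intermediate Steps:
Function('w')(q, m) = Mul(q, Pow(m, -2)) (Function('w')(q, m) = Mul(q, Pow(Pow(m, 2), -1)) = Mul(q, Pow(m, -2)))
Function('M')(l) = -15 (Function('M')(l) = Add(-10, -5) = -15)
Mul(Mul(-50, Function('M')(Function('f')(3))), Add(Function('w')(10, 8), Mul(-1, 53))) = Mul(Mul(-50, -15), Add(Mul(10, Pow(8, -2)), Mul(-1, 53))) = Mul(750, Add(Mul(10, Rational(1, 64)), -53)) = Mul(750, Add(Rational(5, 32), -53)) = Mul(750, Rational(-1691, 32)) = Rational(-634125, 16)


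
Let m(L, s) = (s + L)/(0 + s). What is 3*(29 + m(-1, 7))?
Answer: 627/7 ≈ 89.571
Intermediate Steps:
m(L, s) = (L + s)/s
3*(29 + m(-1, 7)) = 3*(29 + (-1 + 7)/7) = 3*(29 + (⅐)*6) = 3*(29 + 6/7) = 3*(209/7) = 627/7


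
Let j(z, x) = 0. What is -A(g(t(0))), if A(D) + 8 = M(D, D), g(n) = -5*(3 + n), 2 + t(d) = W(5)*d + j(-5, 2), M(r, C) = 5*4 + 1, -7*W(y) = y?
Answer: -13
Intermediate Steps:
W(y) = -y/7
M(r, C) = 21 (M(r, C) = 20 + 1 = 21)
t(d) = -2 - 5*d/7 (t(d) = -2 + ((-1/7*5)*d + 0) = -2 + (-5*d/7 + 0) = -2 - 5*d/7)
g(n) = -15 - 5*n
A(D) = 13 (A(D) = -8 + 21 = 13)
-A(g(t(0))) = -1*13 = -13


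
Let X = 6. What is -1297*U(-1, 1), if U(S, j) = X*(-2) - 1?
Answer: 16861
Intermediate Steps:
U(S, j) = -13 (U(S, j) = 6*(-2) - 1 = -12 - 1 = -13)
-1297*U(-1, 1) = -1297*(-13) = 16861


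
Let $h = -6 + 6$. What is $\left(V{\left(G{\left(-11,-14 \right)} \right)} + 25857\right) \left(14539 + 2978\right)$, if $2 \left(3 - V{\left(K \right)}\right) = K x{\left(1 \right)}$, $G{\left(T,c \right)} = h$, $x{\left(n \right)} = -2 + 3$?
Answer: $452989620$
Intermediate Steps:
$x{\left(n \right)} = 1$
$h = 0$
$G{\left(T,c \right)} = 0$
$V{\left(K \right)} = 3 - \frac{K}{2}$ ($V{\left(K \right)} = 3 - \frac{K 1}{2} = 3 - \frac{K}{2}$)
$\left(V{\left(G{\left(-11,-14 \right)} \right)} + 25857\right) \left(14539 + 2978\right) = \left(\left(3 - 0\right) + 25857\right) \left(14539 + 2978\right) = \left(\left(3 + 0\right) + 25857\right) 17517 = \left(3 + 25857\right) 17517 = 25860 \cdot 17517 = 452989620$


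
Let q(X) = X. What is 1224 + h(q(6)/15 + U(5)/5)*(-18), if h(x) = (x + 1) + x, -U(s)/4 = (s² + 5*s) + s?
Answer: 13878/5 ≈ 2775.6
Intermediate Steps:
U(s) = -24*s - 4*s² (U(s) = -4*((s² + 5*s) + s) = -4*(s² + 6*s) = -24*s - 4*s²)
h(x) = 1 + 2*x (h(x) = (1 + x) + x = 1 + 2*x)
1224 + h(q(6)/15 + U(5)/5)*(-18) = 1224 + (1 + 2*(6/15 - 4*5*(6 + 5)/5))*(-18) = 1224 + (1 + 2*(6*(1/15) - 4*5*11*(⅕)))*(-18) = 1224 + (1 + 2*(⅖ - 220*⅕))*(-18) = 1224 + (1 + 2*(⅖ - 44))*(-18) = 1224 + (1 + 2*(-218/5))*(-18) = 1224 + (1 - 436/5)*(-18) = 1224 - 431/5*(-18) = 1224 + 7758/5 = 13878/5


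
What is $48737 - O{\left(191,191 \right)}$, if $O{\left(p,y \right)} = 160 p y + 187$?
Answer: $-5788410$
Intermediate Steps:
$O{\left(p,y \right)} = 187 + 160 p y$ ($O{\left(p,y \right)} = 160 p y + 187 = 187 + 160 p y$)
$48737 - O{\left(191,191 \right)} = 48737 - \left(187 + 160 \cdot 191 \cdot 191\right) = 48737 - \left(187 + 5836960\right) = 48737 - 5837147 = -5788410$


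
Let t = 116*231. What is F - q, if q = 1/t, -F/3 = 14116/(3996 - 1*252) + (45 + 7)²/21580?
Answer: -1126334007/96376280 ≈ -11.687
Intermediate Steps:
t = 26796
F = -1513207/129480 (F = -3*(14116/(3996 - 1*252) + (45 + 7)²/21580) = -3*(14116/(3996 - 252) + 52²*(1/21580)) = -3*(14116/3744 + 2704*(1/21580)) = -3*(14116*(1/3744) + 52/415) = -3*(3529/936 + 52/415) = -3*1513207/388440 = -1513207/129480 ≈ -11.687)
q = 1/26796 ≈ 3.7319e-5
F - q = -1513207/129480 - 1*1/26796 = -1513207/129480 - 1/26796 = -1126334007/96376280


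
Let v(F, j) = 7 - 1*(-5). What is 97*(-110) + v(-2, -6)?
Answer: -10658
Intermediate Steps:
v(F, j) = 12 (v(F, j) = 7 + 5 = 12)
97*(-110) + v(-2, -6) = 97*(-110) + 12 = -10670 + 12 = -10658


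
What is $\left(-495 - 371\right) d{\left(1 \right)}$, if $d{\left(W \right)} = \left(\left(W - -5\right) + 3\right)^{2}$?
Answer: $-70146$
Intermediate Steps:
$d{\left(W \right)} = \left(8 + W\right)^{2}$ ($d{\left(W \right)} = \left(\left(W + 5\right) + 3\right)^{2} = \left(\left(5 + W\right) + 3\right)^{2} = \left(8 + W\right)^{2}$)
$\left(-495 - 371\right) d{\left(1 \right)} = \left(-495 - 371\right) \left(8 + 1\right)^{2} = - 866 \cdot 9^{2} = \left(-866\right) 81 = -70146$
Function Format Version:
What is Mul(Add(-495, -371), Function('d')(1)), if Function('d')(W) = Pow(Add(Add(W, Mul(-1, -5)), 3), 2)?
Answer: -70146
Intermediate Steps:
Function('d')(W) = Pow(Add(8, W), 2) (Function('d')(W) = Pow(Add(Add(W, 5), 3), 2) = Pow(Add(Add(5, W), 3), 2) = Pow(Add(8, W), 2))
Mul(Add(-495, -371), Function('d')(1)) = Mul(Add(-495, -371), Pow(Add(8, 1), 2)) = Mul(-866, Pow(9, 2)) = Mul(-866, 81) = -70146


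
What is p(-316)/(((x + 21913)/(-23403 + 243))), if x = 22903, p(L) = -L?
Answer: -457410/2801 ≈ -163.30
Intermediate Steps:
p(-316)/(((x + 21913)/(-23403 + 243))) = (-1*(-316))/(((22903 + 21913)/(-23403 + 243))) = 316/((44816/(-23160))) = 316/((44816*(-1/23160))) = 316/(-5602/2895) = 316*(-2895/5602) = -457410/2801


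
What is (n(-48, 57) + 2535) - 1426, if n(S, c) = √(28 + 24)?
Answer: 1109 + 2*√13 ≈ 1116.2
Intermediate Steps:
n(S, c) = 2*√13 (n(S, c) = √52 = 2*√13)
(n(-48, 57) + 2535) - 1426 = (2*√13 + 2535) - 1426 = (2535 + 2*√13) - 1426 = 1109 + 2*√13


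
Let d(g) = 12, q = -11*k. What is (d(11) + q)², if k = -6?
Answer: 6084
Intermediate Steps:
q = 66 (q = -11*(-6) = 66)
(d(11) + q)² = (12 + 66)² = 78² = 6084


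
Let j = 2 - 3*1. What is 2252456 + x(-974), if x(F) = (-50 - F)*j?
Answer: 2251532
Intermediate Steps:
j = -1 (j = 2 - 3 = -1)
x(F) = 50 + F (x(F) = (-50 - F)*(-1) = 50 + F)
2252456 + x(-974) = 2252456 + (50 - 974) = 2252456 - 924 = 2251532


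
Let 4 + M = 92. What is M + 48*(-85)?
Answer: -3992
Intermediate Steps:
M = 88 (M = -4 + 92 = 88)
M + 48*(-85) = 88 + 48*(-85) = 88 - 4080 = -3992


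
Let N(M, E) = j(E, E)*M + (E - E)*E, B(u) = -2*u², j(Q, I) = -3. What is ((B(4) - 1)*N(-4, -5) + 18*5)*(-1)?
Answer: 306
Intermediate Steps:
N(M, E) = -3*M (N(M, E) = -3*M + (E - E)*E = -3*M + 0*E = -3*M + 0 = -3*M)
((B(4) - 1)*N(-4, -5) + 18*5)*(-1) = ((-2*4² - 1)*(-3*(-4)) + 18*5)*(-1) = ((-2*16 - 1)*12 + 90)*(-1) = ((-32 - 1)*12 + 90)*(-1) = (-33*12 + 90)*(-1) = (-396 + 90)*(-1) = -306*(-1) = 306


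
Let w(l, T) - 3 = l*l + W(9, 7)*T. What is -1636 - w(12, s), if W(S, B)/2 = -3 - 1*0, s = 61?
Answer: -1417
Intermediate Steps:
W(S, B) = -6 (W(S, B) = 2*(-3 - 1*0) = 2*(-3 + 0) = 2*(-3) = -6)
w(l, T) = 3 + l² - 6*T (w(l, T) = 3 + (l*l - 6*T) = 3 + (l² - 6*T) = 3 + l² - 6*T)
-1636 - w(12, s) = -1636 - (3 + 12² - 6*61) = -1636 - (3 + 144 - 366) = -1636 - 1*(-219) = -1636 + 219 = -1417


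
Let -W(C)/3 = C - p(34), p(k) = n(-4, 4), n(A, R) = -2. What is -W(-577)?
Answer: -1725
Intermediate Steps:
p(k) = -2
W(C) = -6 - 3*C (W(C) = -3*(C - 1*(-2)) = -3*(C + 2) = -3*(2 + C) = -6 - 3*C)
-W(-577) = -(-6 - 3*(-577)) = -(-6 + 1731) = -1*1725 = -1725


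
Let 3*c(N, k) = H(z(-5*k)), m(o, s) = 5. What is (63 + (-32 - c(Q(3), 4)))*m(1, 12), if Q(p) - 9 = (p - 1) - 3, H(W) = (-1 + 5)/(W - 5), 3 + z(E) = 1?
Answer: 3275/21 ≈ 155.95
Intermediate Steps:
z(E) = -2 (z(E) = -3 + 1 = -2)
H(W) = 4/(-5 + W)
Q(p) = 5 + p (Q(p) = 9 + ((p - 1) - 3) = 9 + ((-1 + p) - 3) = 9 + (-4 + p) = 5 + p)
c(N, k) = -4/21 (c(N, k) = (4/(-5 - 2))/3 = (4/(-7))/3 = (4*(-⅐))/3 = (⅓)*(-4/7) = -4/21)
(63 + (-32 - c(Q(3), 4)))*m(1, 12) = (63 + (-32 - 1*(-4/21)))*5 = (63 + (-32 + 4/21))*5 = (63 - 668/21)*5 = (655/21)*5 = 3275/21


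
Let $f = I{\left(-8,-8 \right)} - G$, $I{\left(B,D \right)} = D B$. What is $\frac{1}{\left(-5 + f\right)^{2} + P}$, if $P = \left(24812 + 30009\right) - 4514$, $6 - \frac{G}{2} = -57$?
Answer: $\frac{1}{54796} \approx 1.8249 \cdot 10^{-5}$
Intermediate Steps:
$I{\left(B,D \right)} = B D$
$G = 126$ ($G = 12 - -114 = 12 + 114 = 126$)
$P = 50307$ ($P = 54821 - 4514 = 50307$)
$f = -62$ ($f = \left(-8\right) \left(-8\right) - 126 = 64 - 126 = -62$)
$\frac{1}{\left(-5 + f\right)^{2} + P} = \frac{1}{\left(-5 - 62\right)^{2} + 50307} = \frac{1}{\left(-67\right)^{2} + 50307} = \frac{1}{4489 + 50307} = \frac{1}{54796}$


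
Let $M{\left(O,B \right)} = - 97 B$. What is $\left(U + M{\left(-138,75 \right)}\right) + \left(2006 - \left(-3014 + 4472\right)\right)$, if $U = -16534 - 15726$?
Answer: $-38987$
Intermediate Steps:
$U = -32260$
$\left(U + M{\left(-138,75 \right)}\right) + \left(2006 - \left(-3014 + 4472\right)\right) = \left(-32260 - 7275\right) + \left(2006 - \left(-3014 + 4472\right)\right) = \left(-32260 - 7275\right) + \left(2006 - 1458\right) = -39535 + \left(2006 - 1458\right) = -39535 + 548 = -38987$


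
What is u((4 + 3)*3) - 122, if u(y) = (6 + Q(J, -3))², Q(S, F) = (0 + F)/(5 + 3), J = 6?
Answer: -5783/64 ≈ -90.359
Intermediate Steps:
Q(S, F) = F/8
u(y) = 2025/64 (u(y) = (6 + (⅛)*(-3))² = (6 - 3/8)² = (45/8)² = 2025/64)
u((4 + 3)*3) - 122 = 2025/64 - 122 = -5783/64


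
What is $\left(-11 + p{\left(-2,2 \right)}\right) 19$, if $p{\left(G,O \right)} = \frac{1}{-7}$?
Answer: $- \frac{1482}{7} \approx -211.71$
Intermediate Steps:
$p{\left(G,O \right)} = - \frac{1}{7}$
$\left(-11 + p{\left(-2,2 \right)}\right) 19 = \left(-11 - \frac{1}{7}\right) 19 = \left(- \frac{78}{7}\right) 19 = - \frac{1482}{7}$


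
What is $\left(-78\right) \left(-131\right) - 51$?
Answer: $10167$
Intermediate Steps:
$\left(-78\right) \left(-131\right) - 51 = 10218 - 51 = 10167$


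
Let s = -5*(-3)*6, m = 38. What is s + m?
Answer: 128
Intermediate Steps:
s = 90 (s = 15*6 = 90)
s + m = 90 + 38 = 128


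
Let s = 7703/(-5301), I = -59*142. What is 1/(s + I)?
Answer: -5301/44419481 ≈ -0.00011934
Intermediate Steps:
I = -8378
s = -7703/5301 (s = 7703*(-1/5301) = -7703/5301 ≈ -1.4531)
1/(s + I) = 1/(-7703/5301 - 8378) = 1/(-44419481/5301) = -5301/44419481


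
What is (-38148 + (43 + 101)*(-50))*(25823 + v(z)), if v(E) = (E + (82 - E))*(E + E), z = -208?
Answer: 375889572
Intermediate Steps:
v(E) = 164*E (v(E) = 82*(2*E) = 164*E)
(-38148 + (43 + 101)*(-50))*(25823 + v(z)) = (-38148 + (43 + 101)*(-50))*(25823 + 164*(-208)) = (-38148 + 144*(-50))*(25823 - 34112) = (-38148 - 7200)*(-8289) = -45348*(-8289) = 375889572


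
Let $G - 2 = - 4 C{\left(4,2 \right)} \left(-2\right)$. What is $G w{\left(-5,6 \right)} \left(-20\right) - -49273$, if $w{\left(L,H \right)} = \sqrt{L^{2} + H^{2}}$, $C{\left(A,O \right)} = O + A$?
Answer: $49273 - 1000 \sqrt{61} \approx 41463.0$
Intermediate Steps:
$C{\left(A,O \right)} = A + O$
$w{\left(L,H \right)} = \sqrt{H^{2} + L^{2}}$
$G = 50$ ($G = 2 + - 4 \left(4 + 2\right) \left(-2\right) = 2 + \left(-4\right) 6 \left(-2\right) = 2 - -48 = 2 + 48 = 50$)
$G w{\left(-5,6 \right)} \left(-20\right) - -49273 = 50 \sqrt{6^{2} + \left(-5\right)^{2}} \left(-20\right) - -49273 = 50 \sqrt{36 + 25} \left(-20\right) + 49273 = 50 \sqrt{61} \left(-20\right) + 49273 = - 1000 \sqrt{61} + 49273 = 49273 - 1000 \sqrt{61}$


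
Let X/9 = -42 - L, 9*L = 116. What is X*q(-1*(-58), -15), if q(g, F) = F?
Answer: 7410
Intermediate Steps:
L = 116/9 (L = (⅑)*116 = 116/9 ≈ 12.889)
X = -494 (X = 9*(-42 - 1*116/9) = 9*(-42 - 116/9) = 9*(-494/9) = -494)
X*q(-1*(-58), -15) = -494*(-15) = 7410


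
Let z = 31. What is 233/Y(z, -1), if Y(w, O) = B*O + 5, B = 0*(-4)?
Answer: 233/5 ≈ 46.600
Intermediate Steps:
B = 0
Y(w, O) = 5 (Y(w, O) = 0*O + 5 = 0 + 5 = 5)
233/Y(z, -1) = 233/5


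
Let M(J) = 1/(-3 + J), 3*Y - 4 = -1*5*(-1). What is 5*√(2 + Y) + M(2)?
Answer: -1 + 5*√5 ≈ 10.180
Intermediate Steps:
Y = 3 (Y = 4/3 + (-1*5*(-1))/3 = 4/3 + (-5*(-1))/3 = 4/3 + (⅓)*5 = 4/3 + 5/3 = 3)
5*√(2 + Y) + M(2) = 5*√(2 + 3) + 1/(-3 + 2) = 5*√5 + 1/(-1) = 5*√5 - 1 = -1 + 5*√5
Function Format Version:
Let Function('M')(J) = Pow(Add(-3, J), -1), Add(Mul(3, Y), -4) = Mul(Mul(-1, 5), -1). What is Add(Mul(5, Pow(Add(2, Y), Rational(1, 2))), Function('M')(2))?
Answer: Add(-1, Mul(5, Pow(5, Rational(1, 2)))) ≈ 10.180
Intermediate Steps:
Y = 3 (Y = Add(Rational(4, 3), Mul(Rational(1, 3), Mul(Mul(-1, 5), -1))) = Add(Rational(4, 3), Mul(Rational(1, 3), Mul(-5, -1))) = Add(Rational(4, 3), Mul(Rational(1, 3), 5)) = Add(Rational(4, 3), Rational(5, 3)) = 3)
Add(Mul(5, Pow(Add(2, Y), Rational(1, 2))), Function('M')(2)) = Add(Mul(5, Pow(Add(2, 3), Rational(1, 2))), Pow(Add(-3, 2), -1)) = Add(Mul(5, Pow(5, Rational(1, 2))), Pow(-1, -1)) = Add(Mul(5, Pow(5, Rational(1, 2))), -1) = Add(-1, Mul(5, Pow(5, Rational(1, 2))))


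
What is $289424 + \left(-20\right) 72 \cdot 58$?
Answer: $205904$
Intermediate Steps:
$289424 + \left(-20\right) 72 \cdot 58 = 289424 - 83520 = 205904$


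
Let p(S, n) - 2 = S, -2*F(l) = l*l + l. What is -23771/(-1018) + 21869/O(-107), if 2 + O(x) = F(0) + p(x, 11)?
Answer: -19719145/108926 ≈ -181.03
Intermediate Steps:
F(l) = -l/2 - l²/2 (F(l) = -(l*l + l)/2 = -(l² + l)/2 = -(l + l²)/2 = -l/2 - l²/2)
p(S, n) = 2 + S
O(x) = x (O(x) = -2 + (-½*0*(1 + 0) + (2 + x)) = -2 + (-½*0*1 + (2 + x)) = -2 + (0 + (2 + x)) = -2 + (2 + x) = x)
-23771/(-1018) + 21869/O(-107) = -23771/(-1018) + 21869/(-107) = -23771*(-1/1018) + 21869*(-1/107) = 23771/1018 - 21869/107 = -19719145/108926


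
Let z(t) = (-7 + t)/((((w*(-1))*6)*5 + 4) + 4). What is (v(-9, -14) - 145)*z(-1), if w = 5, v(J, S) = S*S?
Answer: 204/71 ≈ 2.8732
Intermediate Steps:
v(J, S) = S²
z(t) = 7/142 - t/142 (z(t) = (-7 + t)/((((5*(-1))*6)*5 + 4) + 4) = (-7 + t)/((-5*6*5 + 4) + 4) = (-7 + t)/((-30*5 + 4) + 4) = (-7 + t)/((-150 + 4) + 4) = (-7 + t)/(-146 + 4) = (-7 + t)/(-142) = (-7 + t)*(-1/142) = 7/142 - t/142)
(v(-9, -14) - 145)*z(-1) = ((-14)² - 145)*(7/142 - 1/142*(-1)) = (196 - 145)*(7/142 + 1/142) = 51*(4/71) = 204/71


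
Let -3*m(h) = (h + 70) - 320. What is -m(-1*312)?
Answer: -562/3 ≈ -187.33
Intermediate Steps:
m(h) = 250/3 - h/3 (m(h) = -((h + 70) - 320)/3 = -((70 + h) - 320)/3 = -(-250 + h)/3 = 250/3 - h/3)
-m(-1*312) = -(250/3 - (-1)*312/3) = -(250/3 - ⅓*(-312)) = -(250/3 + 104) = -1*562/3 = -562/3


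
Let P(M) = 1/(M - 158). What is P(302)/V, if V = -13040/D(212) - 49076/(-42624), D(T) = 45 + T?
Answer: -19018/135801107 ≈ -0.00014004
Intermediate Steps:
P(M) = 1/(-158 + M)
V = -135801107/2738592 (V = -13040/(45 + 212) - 49076/(-42624) = -13040/257 - 49076*(-1/42624) = -13040*1/257 + 12269/10656 = -13040/257 + 12269/10656 = -135801107/2738592 ≈ -49.588)
P(302)/V = 1/((-158 + 302)*(-135801107/2738592)) = -2738592/135801107/144 = (1/144)*(-2738592/135801107) = -19018/135801107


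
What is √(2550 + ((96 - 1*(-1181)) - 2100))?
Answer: √1727 ≈ 41.557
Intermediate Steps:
√(2550 + ((96 - 1*(-1181)) - 2100)) = √(2550 + ((96 + 1181) - 2100)) = √(2550 + (1277 - 2100)) = √(2550 - 823) = √1727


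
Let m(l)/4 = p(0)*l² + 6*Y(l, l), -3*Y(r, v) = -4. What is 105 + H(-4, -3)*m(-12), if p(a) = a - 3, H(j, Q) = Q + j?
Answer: 11977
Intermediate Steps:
Y(r, v) = 4/3 (Y(r, v) = -⅓*(-4) = 4/3)
p(a) = -3 + a
m(l) = 32 - 12*l² (m(l) = 4*((-3 + 0)*l² + 6*(4/3)) = 4*(-3*l² + 8) = 4*(8 - 3*l²) = 32 - 12*l²)
105 + H(-4, -3)*m(-12) = 105 + (-3 - 4)*(32 - 12*(-12)²) = 105 - 7*(32 - 12*144) = 105 - 7*(32 - 1728) = 105 - 7*(-1696) = 105 + 11872 = 11977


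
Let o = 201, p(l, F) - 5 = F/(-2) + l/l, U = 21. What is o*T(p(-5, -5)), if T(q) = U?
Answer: 4221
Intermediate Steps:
p(l, F) = 6 - F/2 (p(l, F) = 5 + (F/(-2) + l/l) = 5 + (F*(-½) + 1) = 5 + (-F/2 + 1) = 5 + (1 - F/2) = 6 - F/2)
T(q) = 21
o*T(p(-5, -5)) = 201*21 = 4221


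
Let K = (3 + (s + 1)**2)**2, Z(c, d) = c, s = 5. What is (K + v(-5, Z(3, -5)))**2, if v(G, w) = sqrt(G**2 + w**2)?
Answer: (1521 + sqrt(34))**2 ≈ 2.3312e+6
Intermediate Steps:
K = 1521 (K = (3 + (5 + 1)**2)**2 = (3 + 6**2)**2 = (3 + 36)**2 = 39**2 = 1521)
(K + v(-5, Z(3, -5)))**2 = (1521 + sqrt((-5)**2 + 3**2))**2 = (1521 + sqrt(25 + 9))**2 = (1521 + sqrt(34))**2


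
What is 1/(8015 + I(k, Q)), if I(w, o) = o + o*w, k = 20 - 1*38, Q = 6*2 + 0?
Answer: 1/7811 ≈ 0.00012802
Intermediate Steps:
Q = 12 (Q = 12 + 0 = 12)
k = -18 (k = 20 - 38 = -18)
1/(8015 + I(k, Q)) = 1/(8015 + 12*(1 - 18)) = 1/(8015 + 12*(-17)) = 1/(8015 - 204) = 1/7811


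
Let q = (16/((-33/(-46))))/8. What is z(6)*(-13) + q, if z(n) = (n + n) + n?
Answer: -7630/33 ≈ -231.21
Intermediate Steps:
z(n) = 3*n (z(n) = 2*n + n = 3*n)
q = 92/33 (q = (16/((-33*(-1/46))))*(⅛) = (16/(33/46))*(⅛) = (16*(46/33))*(⅛) = (736/33)*(⅛) = 92/33 ≈ 2.7879)
z(6)*(-13) + q = (3*6)*(-13) + 92/33 = 18*(-13) + 92/33 = -234 + 92/33 = -7630/33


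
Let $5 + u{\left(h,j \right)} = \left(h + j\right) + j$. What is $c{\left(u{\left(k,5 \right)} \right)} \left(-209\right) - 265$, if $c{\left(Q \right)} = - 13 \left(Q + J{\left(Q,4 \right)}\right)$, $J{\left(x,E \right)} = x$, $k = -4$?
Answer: $5169$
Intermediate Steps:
$u{\left(h,j \right)} = -5 + h + 2 j$ ($u{\left(h,j \right)} = -5 + \left(\left(h + j\right) + j\right) = -5 + \left(h + 2 j\right) = -5 + h + 2 j$)
$c{\left(Q \right)} = - 26 Q$ ($c{\left(Q \right)} = - 13 \left(Q + Q\right) = - 13 \cdot 2 Q = - 26 Q$)
$c{\left(u{\left(k,5 \right)} \right)} \left(-209\right) - 265 = - 26 \left(-5 - 4 + 2 \cdot 5\right) \left(-209\right) - 265 = - 26 \left(-5 - 4 + 10\right) \left(-209\right) - 265 = \left(-26\right) 1 \left(-209\right) - 265 = \left(-26\right) \left(-209\right) - 265 = 5434 - 265 = 5169$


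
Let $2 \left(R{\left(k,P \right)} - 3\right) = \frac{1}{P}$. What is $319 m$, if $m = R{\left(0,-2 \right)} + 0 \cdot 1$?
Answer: $\frac{3509}{4} \approx 877.25$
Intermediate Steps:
$R{\left(k,P \right)} = 3 + \frac{1}{2 P}$
$m = \frac{11}{4}$ ($m = \left(3 + \frac{1}{2 \left(-2\right)}\right) + 0 \cdot 1 = \left(3 + \frac{1}{2} \left(- \frac{1}{2}\right)\right) + 0 = \left(3 - \frac{1}{4}\right) + 0 = \frac{11}{4} + 0 = \frac{11}{4} \approx 2.75$)
$319 m = 319 \cdot \frac{11}{4} = \frac{3509}{4}$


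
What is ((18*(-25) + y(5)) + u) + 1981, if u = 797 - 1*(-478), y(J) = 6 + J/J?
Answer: 2813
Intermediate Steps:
y(J) = 7 (y(J) = 6 + 1 = 7)
u = 1275 (u = 797 + 478 = 1275)
((18*(-25) + y(5)) + u) + 1981 = ((18*(-25) + 7) + 1275) + 1981 = ((-450 + 7) + 1275) + 1981 = (-443 + 1275) + 1981 = 832 + 1981 = 2813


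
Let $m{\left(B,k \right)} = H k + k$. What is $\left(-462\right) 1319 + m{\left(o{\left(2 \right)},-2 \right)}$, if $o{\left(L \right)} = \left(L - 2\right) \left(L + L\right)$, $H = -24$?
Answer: $-609332$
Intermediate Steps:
$o{\left(L \right)} = 2 L \left(-2 + L\right)$ ($o{\left(L \right)} = \left(-2 + L\right) 2 L = 2 L \left(-2 + L\right)$)
$m{\left(B,k \right)} = - 23 k$ ($m{\left(B,k \right)} = - 24 k + k = - 23 k$)
$\left(-462\right) 1319 + m{\left(o{\left(2 \right)},-2 \right)} = \left(-462\right) 1319 - -46 = -609378 + 46 = -609332$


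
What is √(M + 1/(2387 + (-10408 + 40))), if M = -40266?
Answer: I*√2564797680007/7981 ≈ 200.66*I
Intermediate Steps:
√(M + 1/(2387 + (-10408 + 40))) = √(-40266 + 1/(2387 + (-10408 + 40))) = √(-40266 + 1/(2387 - 10368)) = √(-40266 + 1/(-7981)) = √(-40266 - 1/7981) = √(-321362947/7981) = I*√2564797680007/7981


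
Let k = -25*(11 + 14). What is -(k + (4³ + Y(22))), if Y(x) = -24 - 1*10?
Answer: 595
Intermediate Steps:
k = -625 (k = -25*25 = -625)
Y(x) = -34 (Y(x) = -24 - 10 = -34)
-(k + (4³ + Y(22))) = -(-625 + (4³ - 34)) = -(-625 + (64 - 34)) = -(-625 + 30) = -1*(-595) = 595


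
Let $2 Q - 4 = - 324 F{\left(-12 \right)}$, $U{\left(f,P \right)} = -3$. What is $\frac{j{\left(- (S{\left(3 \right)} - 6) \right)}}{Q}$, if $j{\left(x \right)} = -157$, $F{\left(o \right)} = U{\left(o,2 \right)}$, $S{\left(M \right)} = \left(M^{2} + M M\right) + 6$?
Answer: $- \frac{157}{488} \approx -0.32172$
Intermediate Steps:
$S{\left(M \right)} = 6 + 2 M^{2}$ ($S{\left(M \right)} = \left(M^{2} + M^{2}\right) + 6 = 2 M^{2} + 6 = 6 + 2 M^{2}$)
$F{\left(o \right)} = -3$
$Q = 488$ ($Q = 2 + \frac{\left(-324\right) \left(-3\right)}{2} = 2 + \frac{1}{2} \cdot 972 = 2 + 486 = 488$)
$\frac{j{\left(- (S{\left(3 \right)} - 6) \right)}}{Q} = - \frac{157}{488}$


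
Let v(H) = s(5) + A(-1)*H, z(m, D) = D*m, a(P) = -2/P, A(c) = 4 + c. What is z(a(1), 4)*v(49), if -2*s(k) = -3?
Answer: -1188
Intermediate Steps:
s(k) = 3/2 (s(k) = -½*(-3) = 3/2)
v(H) = 3/2 + 3*H (v(H) = 3/2 + (4 - 1)*H = 3/2 + 3*H)
z(a(1), 4)*v(49) = (4*(-2/1))*(3/2 + 3*49) = (4*(-2*1))*(3/2 + 147) = (4*(-2))*(297/2) = -8*297/2 = -1188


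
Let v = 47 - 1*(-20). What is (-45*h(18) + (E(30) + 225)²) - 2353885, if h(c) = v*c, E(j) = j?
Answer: -2343130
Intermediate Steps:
v = 67 (v = 47 + 20 = 67)
h(c) = 67*c
(-45*h(18) + (E(30) + 225)²) - 2353885 = (-3015*18 + (30 + 225)²) - 2353885 = (-45*1206 + 255²) - 2353885 = (-54270 + 65025) - 2353885 = 10755 - 2353885 = -2343130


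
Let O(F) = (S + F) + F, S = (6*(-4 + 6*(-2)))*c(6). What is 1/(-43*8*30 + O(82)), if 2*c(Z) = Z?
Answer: -1/10444 ≈ -9.5749e-5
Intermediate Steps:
c(Z) = Z/2
S = -288 (S = (6*(-4 + 6*(-2)))*((½)*6) = (6*(-4 - 12))*3 = (6*(-16))*3 = -96*3 = -288)
O(F) = -288 + 2*F (O(F) = (-288 + F) + F = -288 + 2*F)
1/(-43*8*30 + O(82)) = 1/(-43*8*30 + (-288 + 2*82)) = 1/(-344*30 + (-288 + 164)) = 1/(-10320 - 124) = 1/(-10444) = -1/10444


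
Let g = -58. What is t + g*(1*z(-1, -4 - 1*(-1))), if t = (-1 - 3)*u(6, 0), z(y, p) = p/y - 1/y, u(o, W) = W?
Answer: -232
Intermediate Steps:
z(y, p) = -1/y + p/y
t = 0 (t = (-1 - 3)*0 = -4*0 = 0)
t + g*(1*z(-1, -4 - 1*(-1))) = 0 - 58*(-1 + (-4 - 1*(-1)))/(-1) = 0 - 58*(-(-1 + (-4 + 1))) = 0 - 58*(-(-1 - 3)) = 0 - 58*(-1*(-4)) = 0 - 58*4 = 0 - 232 = -232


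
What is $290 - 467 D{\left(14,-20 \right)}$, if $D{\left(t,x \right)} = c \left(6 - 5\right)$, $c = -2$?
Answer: $1224$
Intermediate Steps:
$D{\left(t,x \right)} = -2$ ($D{\left(t,x \right)} = - 2 \left(6 - 5\right) = \left(-2\right) 1 = -2$)
$290 - 467 D{\left(14,-20 \right)} = 290 - -934 = 290 + 934 = 1224$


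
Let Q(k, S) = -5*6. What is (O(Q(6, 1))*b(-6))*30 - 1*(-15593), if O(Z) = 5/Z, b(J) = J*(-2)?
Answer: 15533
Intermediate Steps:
Q(k, S) = -30
b(J) = -2*J
(O(Q(6, 1))*b(-6))*30 - 1*(-15593) = ((5/(-30))*(-2*(-6)))*30 - 1*(-15593) = ((5*(-1/30))*12)*30 + 15593 = -1/6*12*30 + 15593 = -2*30 + 15593 = -60 + 15593 = 15533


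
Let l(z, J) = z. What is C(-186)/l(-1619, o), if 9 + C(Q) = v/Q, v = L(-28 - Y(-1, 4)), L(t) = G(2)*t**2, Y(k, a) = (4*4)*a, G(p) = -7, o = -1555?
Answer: -28787/150567 ≈ -0.19119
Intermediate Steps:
Y(k, a) = 16*a
L(t) = -7*t**2
v = -59248 (v = -7*(-28 - 16*4)**2 = -7*(-28 - 1*64)**2 = -7*(-28 - 64)**2 = -7*(-92)**2 = -7*8464 = -59248)
C(Q) = -9 - 59248/Q
C(-186)/l(-1619, o) = (-9 - 59248/(-186))/(-1619) = (-9 - 59248*(-1/186))*(-1/1619) = (-9 + 29624/93)*(-1/1619) = (28787/93)*(-1/1619) = -28787/150567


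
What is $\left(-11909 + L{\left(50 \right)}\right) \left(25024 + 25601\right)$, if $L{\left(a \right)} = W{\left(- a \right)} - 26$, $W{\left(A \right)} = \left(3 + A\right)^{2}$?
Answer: $-492378750$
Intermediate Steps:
$L{\left(a \right)} = -26 + \left(3 - a\right)^{2}$ ($L{\left(a \right)} = \left(3 - a\right)^{2} - 26 = -26 + \left(3 - a\right)^{2}$)
$\left(-11909 + L{\left(50 \right)}\right) \left(25024 + 25601\right) = \left(-11909 - \left(26 - \left(-3 + 50\right)^{2}\right)\right) \left(25024 + 25601\right) = \left(-11909 - \left(26 - 47^{2}\right)\right) 50625 = \left(-11909 + \left(-26 + 2209\right)\right) 50625 = \left(-11909 + 2183\right) 50625 = \left(-9726\right) 50625 = -492378750$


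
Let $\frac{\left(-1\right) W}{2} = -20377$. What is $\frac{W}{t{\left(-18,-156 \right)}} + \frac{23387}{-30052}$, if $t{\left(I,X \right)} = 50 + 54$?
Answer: $\frac{76394185}{195338} \approx 391.09$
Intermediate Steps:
$W = 40754$ ($W = \left(-2\right) \left(-20377\right) = 40754$)
$t{\left(I,X \right)} = 104$
$\frac{W}{t{\left(-18,-156 \right)}} + \frac{23387}{-30052} = \frac{40754}{104} + \frac{23387}{-30052} = 40754 \cdot \frac{1}{104} + 23387 \left(- \frac{1}{30052}\right) = \frac{20377}{52} - \frac{23387}{30052} = \frac{76394185}{195338}$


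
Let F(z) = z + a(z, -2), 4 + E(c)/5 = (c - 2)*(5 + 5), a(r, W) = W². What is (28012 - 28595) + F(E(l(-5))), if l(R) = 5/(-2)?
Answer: -824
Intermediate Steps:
l(R) = -5/2 (l(R) = 5*(-½) = -5/2)
E(c) = -120 + 50*c (E(c) = -20 + 5*((c - 2)*(5 + 5)) = -20 + 5*((-2 + c)*10) = -20 + 5*(-20 + 10*c) = -20 + (-100 + 50*c) = -120 + 50*c)
F(z) = 4 + z (F(z) = z + (-2)² = z + 4 = 4 + z)
(28012 - 28595) + F(E(l(-5))) = (28012 - 28595) + (4 + (-120 + 50*(-5/2))) = -583 + (4 + (-120 - 125)) = -583 + (4 - 245) = -583 - 241 = -824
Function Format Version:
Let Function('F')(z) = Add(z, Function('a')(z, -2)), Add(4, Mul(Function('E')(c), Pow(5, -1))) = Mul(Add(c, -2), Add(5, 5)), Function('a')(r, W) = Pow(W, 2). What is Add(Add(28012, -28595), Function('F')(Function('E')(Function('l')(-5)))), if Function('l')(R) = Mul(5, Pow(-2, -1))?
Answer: -824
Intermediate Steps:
Function('l')(R) = Rational(-5, 2) (Function('l')(R) = Mul(5, Rational(-1, 2)) = Rational(-5, 2))
Function('E')(c) = Add(-120, Mul(50, c)) (Function('E')(c) = Add(-20, Mul(5, Mul(Add(c, -2), Add(5, 5)))) = Add(-20, Mul(5, Mul(Add(-2, c), 10))) = Add(-20, Mul(5, Add(-20, Mul(10, c)))) = Add(-20, Add(-100, Mul(50, c))) = Add(-120, Mul(50, c)))
Function('F')(z) = Add(4, z) (Function('F')(z) = Add(z, Pow(-2, 2)) = Add(z, 4) = Add(4, z))
Add(Add(28012, -28595), Function('F')(Function('E')(Function('l')(-5)))) = Add(Add(28012, -28595), Add(4, Add(-120, Mul(50, Rational(-5, 2))))) = Add(-583, Add(4, Add(-120, -125))) = Add(-583, Add(4, -245)) = Add(-583, -241) = -824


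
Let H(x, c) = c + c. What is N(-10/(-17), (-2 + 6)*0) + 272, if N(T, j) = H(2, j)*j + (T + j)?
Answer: 4634/17 ≈ 272.59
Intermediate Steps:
H(x, c) = 2*c
N(T, j) = T + j + 2*j**2 (N(T, j) = (2*j)*j + (T + j) = 2*j**2 + (T + j) = T + j + 2*j**2)
N(-10/(-17), (-2 + 6)*0) + 272 = (-10/(-17) + (-2 + 6)*0 + 2*((-2 + 6)*0)**2) + 272 = (-10*(-1/17) + 4*0 + 2*(4*0)**2) + 272 = (10/17 + 0 + 2*0**2) + 272 = (10/17 + 0 + 2*0) + 272 = (10/17 + 0 + 0) + 272 = 10/17 + 272 = 4634/17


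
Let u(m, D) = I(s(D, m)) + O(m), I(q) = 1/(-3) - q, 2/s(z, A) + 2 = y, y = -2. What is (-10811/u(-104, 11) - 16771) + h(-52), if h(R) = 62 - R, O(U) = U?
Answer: -10312445/623 ≈ -16553.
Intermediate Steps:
s(z, A) = -1/2 (s(z, A) = 2/(-2 - 2) = 2/(-4) = 2*(-1/4) = -1/2)
I(q) = -1/3 - q
u(m, D) = 1/6 + m (u(m, D) = (-1/3 - 1*(-1/2)) + m = (-1/3 + 1/2) + m = 1/6 + m)
(-10811/u(-104, 11) - 16771) + h(-52) = (-10811/(1/6 - 104) - 16771) + (62 - 1*(-52)) = (-10811/(-623/6) - 16771) + (62 + 52) = (-10811*(-6/623) - 16771) + 114 = (64866/623 - 16771) + 114 = -10383467/623 + 114 = -10312445/623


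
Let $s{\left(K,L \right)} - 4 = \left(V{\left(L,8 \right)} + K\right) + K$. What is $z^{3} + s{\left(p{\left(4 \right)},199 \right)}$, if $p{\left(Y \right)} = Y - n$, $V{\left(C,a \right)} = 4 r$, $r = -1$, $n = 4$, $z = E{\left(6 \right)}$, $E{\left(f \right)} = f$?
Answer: $216$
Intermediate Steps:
$z = 6$
$V{\left(C,a \right)} = -4$ ($V{\left(C,a \right)} = 4 \left(-1\right) = -4$)
$p{\left(Y \right)} = -4 + Y$ ($p{\left(Y \right)} = Y - 4 = -4 + Y$)
$s{\left(K,L \right)} = 2 K$ ($s{\left(K,L \right)} = 4 + \left(\left(-4 + K\right) + K\right) = 4 + \left(-4 + 2 K\right) = 2 K$)
$z^{3} + s{\left(p{\left(4 \right)},199 \right)} = 6^{3} + 2 \left(-4 + 4\right) = 216 + 2 \cdot 0 = 216 + 0 = 216$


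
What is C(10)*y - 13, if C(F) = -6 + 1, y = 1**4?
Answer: -18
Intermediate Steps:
y = 1
C(F) = -5
C(10)*y - 13 = -5*1 - 13 = -5 - 13 = -18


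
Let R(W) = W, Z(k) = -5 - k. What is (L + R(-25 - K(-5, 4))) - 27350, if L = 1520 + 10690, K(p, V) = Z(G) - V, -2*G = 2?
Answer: -15157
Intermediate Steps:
G = -1 (G = -½*2 = -1)
K(p, V) = -4 - V (K(p, V) = (-5 - 1*(-1)) - V = (-5 + 1) - V = -4 - V)
L = 12210
(L + R(-25 - K(-5, 4))) - 27350 = (12210 + (-25 - (-4 - 1*4))) - 27350 = (12210 + (-25 - (-4 - 4))) - 27350 = (12210 + (-25 - 1*(-8))) - 27350 = (12210 + (-25 + 8)) - 27350 = (12210 - 17) - 27350 = 12193 - 27350 = -15157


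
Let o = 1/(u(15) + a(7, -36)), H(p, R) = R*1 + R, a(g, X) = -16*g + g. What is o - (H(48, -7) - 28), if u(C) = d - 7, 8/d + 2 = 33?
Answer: 145457/3464 ≈ 41.991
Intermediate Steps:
d = 8/31 (d = 8/(-2 + 33) = 8/31 ≈ 0.25806)
a(g, X) = -15*g
H(p, R) = 2*R (H(p, R) = R + R = 2*R)
u(C) = -209/31 (u(C) = 8/31 - 7 = -209/31)
o = -31/3464 (o = 1/(-209/31 - 15*7) = 1/(-209/31 - 105) = 1/(-3464/31) = -31/3464 ≈ -0.0089492)
o - (H(48, -7) - 28) = -31/3464 - (2*(-7) - 28) = -31/3464 - (-14 - 28) = -31/3464 - 1*(-42) = -31/3464 + 42 = 145457/3464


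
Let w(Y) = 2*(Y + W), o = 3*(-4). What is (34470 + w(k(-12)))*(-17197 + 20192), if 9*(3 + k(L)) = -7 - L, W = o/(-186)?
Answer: 28799326990/279 ≈ 1.0322e+8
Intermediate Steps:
o = -12
W = 2/31 (W = -12/(-186) = -12*(-1/186) = 2/31 ≈ 0.064516)
k(L) = -34/9 - L/9 (k(L) = -3 + (-7 - L)/9 = -3 + (-7/9 - L/9) = -34/9 - L/9)
w(Y) = 4/31 + 2*Y (w(Y) = 2*(Y + 2/31) = 2*(2/31 + Y) = 4/31 + 2*Y)
(34470 + w(k(-12)))*(-17197 + 20192) = (34470 + (4/31 + 2*(-34/9 - ⅑*(-12))))*(-17197 + 20192) = (34470 + (4/31 + 2*(-34/9 + 4/3)))*2995 = (34470 + (4/31 + 2*(-22/9)))*2995 = (34470 + (4/31 - 44/9))*2995 = (34470 - 1328/279)*2995 = (9615802/279)*2995 = 28799326990/279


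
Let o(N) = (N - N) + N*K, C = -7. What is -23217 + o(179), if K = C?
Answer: -24470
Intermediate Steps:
K = -7
o(N) = -7*N (o(N) = (N - N) + N*(-7) = 0 - 7*N = -7*N)
-23217 + o(179) = -23217 - 7*179 = -23217 - 1253 = -24470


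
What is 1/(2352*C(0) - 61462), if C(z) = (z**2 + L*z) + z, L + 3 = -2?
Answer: -1/61462 ≈ -1.6270e-5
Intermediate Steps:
L = -5 (L = -3 - 2 = -5)
C(z) = z**2 - 4*z (C(z) = (z**2 - 5*z) + z = z**2 - 4*z)
1/(2352*C(0) - 61462) = 1/(2352*(0*(-4 + 0)) - 61462) = 1/(2352*(0*(-4)) - 61462) = 1/(2352*0 - 61462) = 1/(0 - 61462) = 1/(-61462) = -1/61462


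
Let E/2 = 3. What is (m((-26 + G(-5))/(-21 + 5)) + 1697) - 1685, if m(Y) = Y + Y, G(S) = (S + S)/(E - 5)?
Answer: 33/2 ≈ 16.500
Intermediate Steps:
E = 6 (E = 2*3 = 6)
G(S) = 2*S (G(S) = (S + S)/(6 - 5) = (2*S)/1 = (2*S)*1 = 2*S)
m(Y) = 2*Y
(m((-26 + G(-5))/(-21 + 5)) + 1697) - 1685 = (2*((-26 + 2*(-5))/(-21 + 5)) + 1697) - 1685 = (2*((-26 - 10)/(-16)) + 1697) - 1685 = (2*(-36*(-1/16)) + 1697) - 1685 = (2*(9/4) + 1697) - 1685 = (9/2 + 1697) - 1685 = 3403/2 - 1685 = 33/2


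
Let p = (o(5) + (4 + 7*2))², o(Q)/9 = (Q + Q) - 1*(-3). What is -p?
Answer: -18225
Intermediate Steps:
o(Q) = 27 + 18*Q (o(Q) = 9*((Q + Q) - 1*(-3)) = 9*(2*Q + 3) = 9*(3 + 2*Q) = 27 + 18*Q)
p = 18225 (p = ((27 + 18*5) + (4 + 7*2))² = ((27 + 90) + (4 + 14))² = (117 + 18)² = 135² = 18225)
-p = -1*18225 = -18225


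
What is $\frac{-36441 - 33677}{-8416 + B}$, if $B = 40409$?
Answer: $- \frac{70118}{31993} \approx -2.1917$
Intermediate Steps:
$\frac{-36441 - 33677}{-8416 + B} = \frac{-36441 - 33677}{-8416 + 40409} = - \frac{70118}{31993}$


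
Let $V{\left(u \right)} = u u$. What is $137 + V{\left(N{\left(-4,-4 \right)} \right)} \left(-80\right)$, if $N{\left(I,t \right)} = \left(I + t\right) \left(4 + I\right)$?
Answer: $137$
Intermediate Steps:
$N{\left(I,t \right)} = \left(4 + I\right) \left(I + t\right)$
$V{\left(u \right)} = u^{2}$
$137 + V{\left(N{\left(-4,-4 \right)} \right)} \left(-80\right) = 137 + \left(\left(-4\right)^{2} + 4 \left(-4\right) + 4 \left(-4\right) - -16\right)^{2} \left(-80\right) = 137 + \left(16 - 16 - 16 + 16\right)^{2} \left(-80\right) = 137 + 0^{2} \left(-80\right) = 137 + 0 \left(-80\right) = 137 + 0 = 137$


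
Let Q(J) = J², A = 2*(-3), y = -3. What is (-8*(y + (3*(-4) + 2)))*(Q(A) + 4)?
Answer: 4160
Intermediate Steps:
A = -6
(-8*(y + (3*(-4) + 2)))*(Q(A) + 4) = (-8*(-3 + (3*(-4) + 2)))*((-6)² + 4) = (-8*(-3 + (-12 + 2)))*(36 + 4) = -8*(-3 - 10)*40 = -8*(-13)*40 = 104*40 = 4160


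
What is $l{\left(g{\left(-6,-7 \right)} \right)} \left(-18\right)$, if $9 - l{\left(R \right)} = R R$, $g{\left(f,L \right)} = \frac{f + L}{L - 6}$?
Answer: $-144$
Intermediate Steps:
$g{\left(f,L \right)} = \frac{L + f}{-6 + L}$
$l{\left(R \right)} = 9 - R^{2}$ ($l{\left(R \right)} = 9 - R R = 9 - R^{2}$)
$l{\left(g{\left(-6,-7 \right)} \right)} \left(-18\right) = \left(9 - \left(\frac{-7 - 6}{-6 - 7}\right)^{2}\right) \left(-18\right) = \left(9 - \left(\frac{1}{-13} \left(-13\right)\right)^{2}\right) \left(-18\right) = \left(9 - \left(\left(- \frac{1}{13}\right) \left(-13\right)\right)^{2}\right) \left(-18\right) = \left(9 - 1^{2}\right) \left(-18\right) = \left(9 - 1\right) \left(-18\right) = 8 \left(-18\right) = -144$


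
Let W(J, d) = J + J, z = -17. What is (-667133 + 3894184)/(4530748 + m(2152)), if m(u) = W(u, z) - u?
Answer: 3227051/4532900 ≈ 0.71192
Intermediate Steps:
W(J, d) = 2*J
m(u) = u (m(u) = 2*u - u = u)
(-667133 + 3894184)/(4530748 + m(2152)) = (-667133 + 3894184)/(4530748 + 2152) = 3227051/4532900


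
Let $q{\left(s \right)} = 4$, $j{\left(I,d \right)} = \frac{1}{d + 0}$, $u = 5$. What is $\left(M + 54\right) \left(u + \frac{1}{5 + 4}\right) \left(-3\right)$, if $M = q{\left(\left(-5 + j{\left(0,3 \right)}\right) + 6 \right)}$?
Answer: $- \frac{2668}{3} \approx -889.33$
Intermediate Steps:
$j{\left(I,d \right)} = \frac{1}{d}$
$M = 4$
$\left(M + 54\right) \left(u + \frac{1}{5 + 4}\right) \left(-3\right) = \left(4 + 54\right) \left(5 + \frac{1}{5 + 4}\right) \left(-3\right) = 58 \left(5 + \frac{1}{9}\right) \left(-3\right) = 58 \cdot \frac{46}{9} \left(-3\right) = 58 \left(- \frac{46}{3}\right) = - \frac{2668}{3}$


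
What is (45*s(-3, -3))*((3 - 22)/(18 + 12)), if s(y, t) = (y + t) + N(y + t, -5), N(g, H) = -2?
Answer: 228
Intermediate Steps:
s(y, t) = -2 + t + y (s(y, t) = (y + t) - 2 = (t + y) - 2 = -2 + t + y)
(45*s(-3, -3))*((3 - 22)/(18 + 12)) = (45*(-2 - 3 - 3))*((3 - 22)/(18 + 12)) = (45*(-8))*(-19/30) = -(-6840)/30 = -360*(-19/30) = 228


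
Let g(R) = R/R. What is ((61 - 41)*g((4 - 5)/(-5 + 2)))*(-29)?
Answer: -580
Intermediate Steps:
g(R) = 1
((61 - 41)*g((4 - 5)/(-5 + 2)))*(-29) = ((61 - 41)*1)*(-29) = (20*1)*(-29) = 20*(-29) = -580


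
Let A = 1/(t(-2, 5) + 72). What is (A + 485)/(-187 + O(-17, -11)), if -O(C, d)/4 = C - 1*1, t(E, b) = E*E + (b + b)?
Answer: -41711/9890 ≈ -4.2175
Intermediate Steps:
t(E, b) = E**2 + 2*b
A = 1/86 (A = 1/(((-2)**2 + 2*5) + 72) = 1/((4 + 10) + 72) = 1/(14 + 72) = 1/86 ≈ 0.011628)
O(C, d) = 4 - 4*C (O(C, d) = -4*(C - 1*1) = -4*(C - 1) = -4*(-1 + C) = 4 - 4*C)
(A + 485)/(-187 + O(-17, -11)) = (1/86 + 485)/(-187 + (4 - 4*(-17))) = 41711/(86*(-187 + (4 + 68))) = 41711/(86*(-187 + 72)) = (41711/86)/(-115) = (41711/86)*(-1/115) = -41711/9890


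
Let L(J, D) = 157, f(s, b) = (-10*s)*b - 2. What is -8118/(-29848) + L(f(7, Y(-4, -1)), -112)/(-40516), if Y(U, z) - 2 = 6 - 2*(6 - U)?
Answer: 35303/131677 ≈ 0.26810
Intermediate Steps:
Y(U, z) = -4 + 2*U (Y(U, z) = 2 + (6 - 2*(6 - U)) = 2 + (6 + (-12 + 2*U)) = 2 + (-6 + 2*U) = -4 + 2*U)
f(s, b) = -2 - 10*b*s (f(s, b) = -10*b*s - 2 = -2 - 10*b*s)
-8118/(-29848) + L(f(7, Y(-4, -1)), -112)/(-40516) = -8118/(-29848) + 157/(-40516) = -8118*(-1/29848) + 157*(-1/40516) = 99/364 - 157/40516 = 35303/131677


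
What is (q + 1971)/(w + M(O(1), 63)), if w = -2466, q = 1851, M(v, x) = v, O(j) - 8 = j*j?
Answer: -14/9 ≈ -1.5556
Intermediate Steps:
O(j) = 8 + j**2 (O(j) = 8 + j*j = 8 + j**2)
(q + 1971)/(w + M(O(1), 63)) = (1851 + 1971)/(-2466 + (8 + 1**2)) = 3822/(-2466 + (8 + 1)) = 3822/(-2466 + 9) = 3822/(-2457) = 3822*(-1/2457) = -14/9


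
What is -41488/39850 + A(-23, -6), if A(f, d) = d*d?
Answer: 696556/19925 ≈ 34.959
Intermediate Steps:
A(f, d) = d²
-41488/39850 + A(-23, -6) = -41488/39850 + (-6)² = -41488*1/39850 + 36 = -20744/19925 + 36 = 696556/19925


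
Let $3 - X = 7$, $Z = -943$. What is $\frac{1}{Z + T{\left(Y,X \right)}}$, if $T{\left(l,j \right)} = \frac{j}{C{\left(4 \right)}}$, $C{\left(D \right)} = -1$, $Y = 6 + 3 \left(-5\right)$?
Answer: $- \frac{1}{939} \approx -0.001065$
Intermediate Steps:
$Y = -9$ ($Y = 6 - 15 = -9$)
$X = -4$ ($X = 3 - 7 = -4$)
$T{\left(l,j \right)} = - j$ ($T{\left(l,j \right)} = \frac{j}{-1} = j \left(-1\right) = - j$)
$\frac{1}{Z + T{\left(Y,X \right)}} = \frac{1}{-943 - -4} = \frac{1}{-943 + 4} = \frac{1}{-939} = - \frac{1}{939}$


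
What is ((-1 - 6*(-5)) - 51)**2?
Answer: 484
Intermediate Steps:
((-1 - 6*(-5)) - 51)**2 = ((-1 + 30) - 51)**2 = (29 - 51)**2 = (-22)**2 = 484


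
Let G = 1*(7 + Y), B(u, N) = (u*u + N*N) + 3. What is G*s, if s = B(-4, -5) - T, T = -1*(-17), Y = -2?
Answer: 135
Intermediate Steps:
T = 17
B(u, N) = 3 + N² + u² (B(u, N) = (u² + N²) + 3 = (N² + u²) + 3 = 3 + N² + u²)
G = 5 (G = 1*(7 - 2) = 1*5 = 5)
s = 27 (s = (3 + (-5)² + (-4)²) - 1*17 = (3 + 25 + 16) - 17 = 44 - 17 = 27)
G*s = 5*27 = 135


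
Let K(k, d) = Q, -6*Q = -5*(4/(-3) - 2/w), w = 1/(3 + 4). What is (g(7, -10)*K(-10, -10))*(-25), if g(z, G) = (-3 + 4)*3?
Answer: 2875/3 ≈ 958.33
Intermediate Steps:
w = ⅐ (w = 1/7 = ⅐ ≈ 0.14286)
g(z, G) = 3 (g(z, G) = 1*3 = 3)
Q = -115/9 (Q = -(-5)*(4/(-3) - 2/⅐)/6 = -(-5)*(4*(-⅓) - 2*7)/6 = -(-5)*(-4/3 - 14)/6 = -(-5)*(-46)/(6*3) = -⅙*230/3 = -115/9 ≈ -12.778)
K(k, d) = -115/9
(g(7, -10)*K(-10, -10))*(-25) = (3*(-115/9))*(-25) = -115/3*(-25) = 2875/3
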